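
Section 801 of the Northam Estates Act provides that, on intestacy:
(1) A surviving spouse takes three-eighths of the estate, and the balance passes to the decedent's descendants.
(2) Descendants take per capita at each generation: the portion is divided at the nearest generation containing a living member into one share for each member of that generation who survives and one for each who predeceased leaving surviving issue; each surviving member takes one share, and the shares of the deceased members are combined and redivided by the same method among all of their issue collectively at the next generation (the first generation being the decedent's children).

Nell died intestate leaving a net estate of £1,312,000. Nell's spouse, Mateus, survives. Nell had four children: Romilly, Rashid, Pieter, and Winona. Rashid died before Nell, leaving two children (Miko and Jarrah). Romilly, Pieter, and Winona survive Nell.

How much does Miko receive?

Miko receives £102,500.

Mateus takes three-eighths of £1,312,000 = £492,000. The remaining £820,000 passes to the descendants.
The descendants' portion (£820,000) is divided at the children's generation into 4 shares of £205,000. Romilly, Pieter, and Winona each take £205,000. The remaining share for the deceased Rashid (£205,000) is carried to the next generation.
That pool (£205,000) is divided at the grandchildren's generation equally among Miko and Jarrah: £102,500 each.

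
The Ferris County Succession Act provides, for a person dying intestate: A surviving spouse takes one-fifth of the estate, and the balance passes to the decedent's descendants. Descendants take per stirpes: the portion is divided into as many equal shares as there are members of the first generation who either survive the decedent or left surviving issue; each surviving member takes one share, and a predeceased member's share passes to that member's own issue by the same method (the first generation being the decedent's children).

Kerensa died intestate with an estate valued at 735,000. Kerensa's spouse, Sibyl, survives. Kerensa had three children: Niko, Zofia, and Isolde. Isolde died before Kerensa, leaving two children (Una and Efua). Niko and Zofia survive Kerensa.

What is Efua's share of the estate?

Sibyl takes one-fifth of 735,000 = 147,000. The remaining 588,000 passes to the descendants.
The descendants' portion (588,000) is divided into 3 shares of 196,000: Niko and Zofia each take 196,000; Isolde's 196,000 share passes to Isolde's issue.
Isolde's share (196,000) is divided into 2 shares of 98,000: Una and Efua each take 98,000.

Efua receives 98,000.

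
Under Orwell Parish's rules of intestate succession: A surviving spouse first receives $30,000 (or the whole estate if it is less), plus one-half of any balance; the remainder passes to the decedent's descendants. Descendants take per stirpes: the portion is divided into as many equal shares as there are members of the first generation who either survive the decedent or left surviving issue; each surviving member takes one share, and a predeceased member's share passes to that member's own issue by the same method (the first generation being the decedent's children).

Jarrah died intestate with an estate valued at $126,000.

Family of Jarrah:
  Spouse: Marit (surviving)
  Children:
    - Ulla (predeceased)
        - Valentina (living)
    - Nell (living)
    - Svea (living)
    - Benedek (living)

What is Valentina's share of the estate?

Valentina receives $12,000.

Marit first takes $30,000, leaving a balance of $96,000. Marit then takes one-half of the balance ($48,000), for a total of $78,000. The remaining $48,000 passes to the descendants.
The descendants' portion ($48,000) is divided into 4 shares of $12,000: Nell, Svea, and Benedek each take $12,000; Ulla's $12,000 share passes to Ulla's issue.
Ulla's share ($12,000) passes entirely to Valentina.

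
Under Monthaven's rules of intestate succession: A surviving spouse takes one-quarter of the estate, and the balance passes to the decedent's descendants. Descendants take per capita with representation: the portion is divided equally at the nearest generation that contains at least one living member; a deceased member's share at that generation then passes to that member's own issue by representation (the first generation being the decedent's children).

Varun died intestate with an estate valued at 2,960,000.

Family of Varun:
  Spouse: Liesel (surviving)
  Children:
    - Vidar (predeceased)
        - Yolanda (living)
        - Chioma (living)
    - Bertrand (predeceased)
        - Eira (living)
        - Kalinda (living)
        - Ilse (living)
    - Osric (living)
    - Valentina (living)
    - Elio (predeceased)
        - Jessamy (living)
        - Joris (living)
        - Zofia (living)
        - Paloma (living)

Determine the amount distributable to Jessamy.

Liesel takes one-quarter of 2,960,000 = 740,000. The remaining 2,220,000 passes to the descendants.
The descendants' portion (2,220,000) is divided into 5 shares of 444,000: Osric and Valentina each take 444,000; Vidar's 444,000 share passes to Vidar's issue; Bertrand's 444,000 share passes to Bertrand's issue; Elio's 444,000 share passes to Elio's issue.
Vidar's share (444,000) is divided into 2 shares of 222,000: Yolanda and Chioma each take 222,000.
Bertrand's share (444,000) is divided into 3 shares of 148,000: Eira, Kalinda, and Ilse each take 148,000.
Elio's share (444,000) is divided into 4 shares of 111,000: Jessamy, Joris, Zofia, and Paloma each take 111,000.

Jessamy receives 111,000.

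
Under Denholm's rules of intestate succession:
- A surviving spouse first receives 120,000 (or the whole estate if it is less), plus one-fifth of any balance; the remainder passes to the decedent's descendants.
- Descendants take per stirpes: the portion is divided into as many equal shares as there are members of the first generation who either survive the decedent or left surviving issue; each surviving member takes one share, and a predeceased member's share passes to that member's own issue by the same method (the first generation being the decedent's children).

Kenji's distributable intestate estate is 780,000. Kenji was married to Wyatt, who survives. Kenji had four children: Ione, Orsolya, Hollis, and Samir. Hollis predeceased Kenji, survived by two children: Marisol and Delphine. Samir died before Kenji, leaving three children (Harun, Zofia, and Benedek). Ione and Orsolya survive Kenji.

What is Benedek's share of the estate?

Benedek receives 44,000.

Wyatt first takes 120,000, leaving a balance of 660,000. Wyatt then takes one-fifth of the balance (132,000), for a total of 252,000. The remaining 528,000 passes to the descendants.
The descendants' portion (528,000) is divided into 4 shares of 132,000: Ione and Orsolya each take 132,000; Hollis's 132,000 share passes to Hollis's issue; Samir's 132,000 share passes to Samir's issue.
Hollis's share (132,000) is divided into 2 shares of 66,000: Marisol and Delphine each take 66,000.
Samir's share (132,000) is divided into 3 shares of 44,000: Harun, Zofia, and Benedek each take 44,000.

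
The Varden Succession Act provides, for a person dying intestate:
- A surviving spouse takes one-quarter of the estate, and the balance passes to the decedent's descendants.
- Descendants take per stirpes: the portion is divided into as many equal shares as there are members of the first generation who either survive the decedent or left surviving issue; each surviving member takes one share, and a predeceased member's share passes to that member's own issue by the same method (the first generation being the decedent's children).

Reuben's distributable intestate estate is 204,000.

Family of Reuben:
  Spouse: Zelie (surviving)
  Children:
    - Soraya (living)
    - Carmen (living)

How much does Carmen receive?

Zelie takes one-quarter of 204,000 = 51,000. The remaining 153,000 passes to the descendants.
The descendants' portion (153,000) is divided into 2 shares of 76,500: Soraya and Carmen each take 76,500.

Carmen receives 76,500.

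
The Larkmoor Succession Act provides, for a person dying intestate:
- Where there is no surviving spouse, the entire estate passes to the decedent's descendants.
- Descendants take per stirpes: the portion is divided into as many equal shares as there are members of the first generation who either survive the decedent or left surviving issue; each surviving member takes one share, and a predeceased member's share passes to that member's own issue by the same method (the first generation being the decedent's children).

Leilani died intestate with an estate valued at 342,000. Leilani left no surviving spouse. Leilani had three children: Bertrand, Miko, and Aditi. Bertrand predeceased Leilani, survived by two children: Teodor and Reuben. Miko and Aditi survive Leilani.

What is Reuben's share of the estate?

Reuben receives 57,000.

The entire 342,000 passes to the descendants.
That amount (342,000) is divided into 3 shares of 114,000: Miko and Aditi each take 114,000; Bertrand's 114,000 share passes to Bertrand's issue.
Bertrand's share (114,000) is divided into 2 shares of 57,000: Teodor and Reuben each take 57,000.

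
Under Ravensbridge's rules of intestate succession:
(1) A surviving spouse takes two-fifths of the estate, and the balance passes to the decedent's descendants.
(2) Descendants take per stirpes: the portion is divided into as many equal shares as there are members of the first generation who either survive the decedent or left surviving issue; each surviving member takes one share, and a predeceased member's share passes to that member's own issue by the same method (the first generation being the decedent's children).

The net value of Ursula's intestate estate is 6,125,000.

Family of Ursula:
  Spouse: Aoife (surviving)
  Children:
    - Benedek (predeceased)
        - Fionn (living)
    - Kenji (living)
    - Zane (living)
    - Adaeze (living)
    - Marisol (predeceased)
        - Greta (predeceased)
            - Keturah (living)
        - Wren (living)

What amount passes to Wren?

Aoife takes two-fifths of 6,125,000 = 2,450,000. The remaining 3,675,000 passes to the descendants.
The descendants' portion (3,675,000) is divided into 5 shares of 735,000: Kenji, Zane, and Adaeze each take 735,000; Benedek's 735,000 share passes to Benedek's issue; Marisol's 735,000 share passes to Marisol's issue.
Benedek's share (735,000) passes entirely to Fionn.
Marisol's share (735,000) is divided into 2 shares of 367,500: Wren takes 367,500; Greta's 367,500 share passes to Greta's issue.
Greta's share (367,500) passes entirely to Keturah.

Wren receives 367,500.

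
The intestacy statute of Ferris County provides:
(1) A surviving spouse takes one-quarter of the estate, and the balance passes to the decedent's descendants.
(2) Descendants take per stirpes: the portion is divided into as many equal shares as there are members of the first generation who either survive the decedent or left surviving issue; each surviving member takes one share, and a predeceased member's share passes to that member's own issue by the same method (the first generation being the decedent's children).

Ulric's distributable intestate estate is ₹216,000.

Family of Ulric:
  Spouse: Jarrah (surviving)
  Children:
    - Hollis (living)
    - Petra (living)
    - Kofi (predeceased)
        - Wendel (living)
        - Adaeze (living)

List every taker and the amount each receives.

Jarrah: ₹54,000; Hollis: ₹54,000; Petra: ₹54,000; Wendel: ₹27,000; Adaeze: ₹27,000

Jarrah takes one-quarter of ₹216,000 = ₹54,000. The remaining ₹162,000 passes to the descendants.
The descendants' portion (₹162,000) is divided into 3 shares of ₹54,000: Hollis and Petra each take ₹54,000; Kofi's ₹54,000 share passes to Kofi's issue.
Kofi's share (₹54,000) is divided into 2 shares of ₹27,000: Wendel and Adaeze each take ₹27,000.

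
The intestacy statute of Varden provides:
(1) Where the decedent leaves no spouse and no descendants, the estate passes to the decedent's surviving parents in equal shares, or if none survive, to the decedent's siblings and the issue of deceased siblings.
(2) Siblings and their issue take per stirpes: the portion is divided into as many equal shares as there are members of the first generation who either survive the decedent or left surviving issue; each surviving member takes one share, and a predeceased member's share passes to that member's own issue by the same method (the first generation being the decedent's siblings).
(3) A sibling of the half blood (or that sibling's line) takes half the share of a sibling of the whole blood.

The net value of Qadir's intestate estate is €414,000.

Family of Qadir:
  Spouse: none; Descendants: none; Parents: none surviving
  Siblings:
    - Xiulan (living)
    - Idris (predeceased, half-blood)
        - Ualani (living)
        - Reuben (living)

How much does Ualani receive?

Ualani receives €69,000.

The entire €414,000 passes to the siblings and their issue.
Counting each half-blood sibling's line as half a unit, there are 3/2 units in €414,000, so one unit is €276,000. Whole-blood lines (Xiulan) take €276,000 each; half-blood lines (Idris) take €138,000 each.
Idris's share (€138,000) is divided into 2 shares of €69,000: Ualani and Reuben each take €69,000.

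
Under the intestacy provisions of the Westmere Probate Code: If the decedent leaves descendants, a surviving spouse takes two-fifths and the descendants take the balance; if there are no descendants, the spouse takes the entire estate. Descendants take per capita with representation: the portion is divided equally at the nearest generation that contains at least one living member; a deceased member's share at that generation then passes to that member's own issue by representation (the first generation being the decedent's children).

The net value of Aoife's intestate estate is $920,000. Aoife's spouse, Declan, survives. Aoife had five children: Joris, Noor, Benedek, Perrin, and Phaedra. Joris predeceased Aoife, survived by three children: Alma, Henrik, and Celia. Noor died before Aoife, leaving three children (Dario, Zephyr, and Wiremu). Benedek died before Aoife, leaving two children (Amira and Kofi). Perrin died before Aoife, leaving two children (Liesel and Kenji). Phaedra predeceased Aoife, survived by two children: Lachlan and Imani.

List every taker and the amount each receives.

Declan takes two-fifths of $920,000 = $368,000. The remaining $552,000 passes to the descendants.
No child survives, so the initial division is made at the grandchildren's generation.
The descendants' portion ($552,000) is divided into 12 shares of $46,000: Alma, Henrik, Celia, Dario, Zephyr, Wiremu, Amira, Kofi, Liesel, Kenji, Lachlan, and Imani each take $46,000.

Declan: $368,000; Alma: $46,000; Henrik: $46,000; Celia: $46,000; Dario: $46,000; Zephyr: $46,000; Wiremu: $46,000; Amira: $46,000; Kofi: $46,000; Liesel: $46,000; Kenji: $46,000; Lachlan: $46,000; Imani: $46,000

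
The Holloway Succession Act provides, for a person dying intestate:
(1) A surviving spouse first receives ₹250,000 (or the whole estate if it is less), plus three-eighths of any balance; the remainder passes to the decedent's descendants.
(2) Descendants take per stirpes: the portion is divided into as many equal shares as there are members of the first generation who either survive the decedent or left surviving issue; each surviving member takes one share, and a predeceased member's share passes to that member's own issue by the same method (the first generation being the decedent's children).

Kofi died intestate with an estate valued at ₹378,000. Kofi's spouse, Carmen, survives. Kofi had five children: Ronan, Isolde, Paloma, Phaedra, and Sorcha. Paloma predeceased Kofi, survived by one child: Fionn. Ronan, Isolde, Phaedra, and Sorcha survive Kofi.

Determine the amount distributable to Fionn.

Carmen first takes ₹250,000, leaving a balance of ₹128,000. Carmen then takes three-eighths of the balance (₹48,000), for a total of ₹298,000. The remaining ₹80,000 passes to the descendants.
The descendants' portion (₹80,000) is divided into 5 shares of ₹16,000: Ronan, Isolde, Phaedra, and Sorcha each take ₹16,000; Paloma's ₹16,000 share passes to Paloma's issue.
Paloma's share (₹16,000) passes entirely to Fionn.

Fionn receives ₹16,000.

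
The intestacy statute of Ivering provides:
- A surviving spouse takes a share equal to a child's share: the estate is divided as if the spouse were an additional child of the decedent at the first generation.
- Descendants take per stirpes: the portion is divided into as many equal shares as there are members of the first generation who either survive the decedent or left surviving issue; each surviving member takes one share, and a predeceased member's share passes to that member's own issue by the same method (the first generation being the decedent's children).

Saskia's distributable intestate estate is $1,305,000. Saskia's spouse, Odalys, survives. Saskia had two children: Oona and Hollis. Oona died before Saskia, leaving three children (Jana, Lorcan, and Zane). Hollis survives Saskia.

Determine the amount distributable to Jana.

The spouse counts as an additional share at the children's level, so there are 3 primary shares of $435,000. Odalys takes one such share ($435,000).
The children's combined portion ($870,000) is divided into 2 shares of $435,000: Hollis takes $435,000; Oona's $435,000 share passes to Oona's issue.
Oona's share ($435,000) is divided into 3 shares of $145,000: Jana, Lorcan, and Zane each take $145,000.

Jana receives $145,000.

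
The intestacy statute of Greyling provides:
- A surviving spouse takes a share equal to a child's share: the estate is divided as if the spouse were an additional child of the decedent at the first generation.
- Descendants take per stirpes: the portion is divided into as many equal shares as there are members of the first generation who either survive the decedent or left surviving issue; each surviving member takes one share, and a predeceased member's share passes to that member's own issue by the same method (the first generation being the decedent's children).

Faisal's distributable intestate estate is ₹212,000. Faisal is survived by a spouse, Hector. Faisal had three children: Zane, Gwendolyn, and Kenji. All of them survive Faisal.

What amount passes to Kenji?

The spouse counts as an additional share at the children's level, so there are 4 primary shares of ₹53,000. Hector takes one such share (₹53,000).
The children's combined portion (₹159,000) is divided into 3 shares of ₹53,000: Zane, Gwendolyn, and Kenji each take ₹53,000.

Kenji receives ₹53,000.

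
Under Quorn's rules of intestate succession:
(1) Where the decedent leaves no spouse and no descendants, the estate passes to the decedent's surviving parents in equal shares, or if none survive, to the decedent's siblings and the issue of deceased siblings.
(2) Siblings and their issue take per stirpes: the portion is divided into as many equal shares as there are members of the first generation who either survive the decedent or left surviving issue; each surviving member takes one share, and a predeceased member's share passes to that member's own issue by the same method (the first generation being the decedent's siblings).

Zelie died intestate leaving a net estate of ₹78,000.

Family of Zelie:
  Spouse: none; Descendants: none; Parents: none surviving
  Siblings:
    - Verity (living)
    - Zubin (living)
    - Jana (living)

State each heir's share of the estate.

The entire ₹78,000 passes to the siblings and their issue.
That amount (₹78,000) is divided into 3 shares of ₹26,000: Verity, Zubin, and Jana each take ₹26,000.

Verity: ₹26,000; Zubin: ₹26,000; Jana: ₹26,000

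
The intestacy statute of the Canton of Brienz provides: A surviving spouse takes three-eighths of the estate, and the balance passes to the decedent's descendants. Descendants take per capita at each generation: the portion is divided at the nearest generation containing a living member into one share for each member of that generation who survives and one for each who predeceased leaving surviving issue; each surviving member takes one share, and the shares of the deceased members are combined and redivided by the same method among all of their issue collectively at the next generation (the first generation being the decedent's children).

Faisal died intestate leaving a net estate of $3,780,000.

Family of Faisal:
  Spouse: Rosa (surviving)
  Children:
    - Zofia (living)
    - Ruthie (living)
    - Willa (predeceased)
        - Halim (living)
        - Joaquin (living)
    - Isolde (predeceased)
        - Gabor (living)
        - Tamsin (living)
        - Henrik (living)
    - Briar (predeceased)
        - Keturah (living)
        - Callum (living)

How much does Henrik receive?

Henrik receives $202,500.

Rosa takes three-eighths of $3,780,000 = $1,417,500. The remaining $2,362,500 passes to the descendants.
The descendants' portion ($2,362,500) is divided at the children's generation into 5 shares of $472,500. Zofia and Ruthie each take $472,500. The 3 shares of the deceased (Willa, Isolde, and Briar) are combined into a pool of $1,417,500.
That pool ($1,417,500) is divided at the grandchildren's generation equally among Halim, Joaquin, Gabor, Tamsin, Henrik, Keturah, and Callum: $202,500 each.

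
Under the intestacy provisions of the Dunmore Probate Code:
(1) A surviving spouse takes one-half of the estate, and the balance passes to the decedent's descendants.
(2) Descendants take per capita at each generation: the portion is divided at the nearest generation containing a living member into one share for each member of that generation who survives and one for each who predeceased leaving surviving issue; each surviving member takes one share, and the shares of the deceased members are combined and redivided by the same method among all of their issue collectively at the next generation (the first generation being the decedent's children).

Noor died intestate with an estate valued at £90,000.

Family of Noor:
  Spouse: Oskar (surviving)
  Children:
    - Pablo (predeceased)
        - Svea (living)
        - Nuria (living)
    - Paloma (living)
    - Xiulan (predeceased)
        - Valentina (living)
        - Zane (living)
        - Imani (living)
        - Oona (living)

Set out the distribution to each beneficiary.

Oskar takes one-half of £90,000 = £45,000. The remaining £45,000 passes to the descendants.
The descendants' portion (£45,000) is divided at the children's generation into 3 shares of £15,000. Paloma takes £15,000. The 2 shares of the deceased (Pablo and Xiulan) are combined into a pool of £30,000.
That pool (£30,000) is divided at the grandchildren's generation equally among Svea, Nuria, Valentina, Zane, Imani, and Oona: £5,000 each.

Oskar: £45,000; Svea: £5,000; Nuria: £5,000; Paloma: £15,000; Valentina: £5,000; Zane: £5,000; Imani: £5,000; Oona: £5,000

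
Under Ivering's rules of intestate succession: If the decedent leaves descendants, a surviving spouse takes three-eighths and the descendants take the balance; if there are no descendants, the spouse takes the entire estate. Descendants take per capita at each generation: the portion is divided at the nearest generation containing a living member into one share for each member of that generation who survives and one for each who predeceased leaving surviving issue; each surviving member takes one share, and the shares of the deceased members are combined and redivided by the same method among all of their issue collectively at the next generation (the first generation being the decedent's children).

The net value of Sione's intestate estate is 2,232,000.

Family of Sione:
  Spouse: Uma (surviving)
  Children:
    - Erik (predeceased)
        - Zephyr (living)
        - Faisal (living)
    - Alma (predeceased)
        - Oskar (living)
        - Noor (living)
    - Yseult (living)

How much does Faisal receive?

Uma takes three-eighths of 2,232,000 = 837,000. The remaining 1,395,000 passes to the descendants.
The descendants' portion (1,395,000) is divided at the children's generation into 3 shares of 465,000. Yseult takes 465,000. The 2 shares of the deceased (Erik and Alma) are combined into a pool of 930,000.
That pool (930,000) is divided at the grandchildren's generation equally among Zephyr, Faisal, Oskar, and Noor: 232,500 each.

Faisal receives 232,500.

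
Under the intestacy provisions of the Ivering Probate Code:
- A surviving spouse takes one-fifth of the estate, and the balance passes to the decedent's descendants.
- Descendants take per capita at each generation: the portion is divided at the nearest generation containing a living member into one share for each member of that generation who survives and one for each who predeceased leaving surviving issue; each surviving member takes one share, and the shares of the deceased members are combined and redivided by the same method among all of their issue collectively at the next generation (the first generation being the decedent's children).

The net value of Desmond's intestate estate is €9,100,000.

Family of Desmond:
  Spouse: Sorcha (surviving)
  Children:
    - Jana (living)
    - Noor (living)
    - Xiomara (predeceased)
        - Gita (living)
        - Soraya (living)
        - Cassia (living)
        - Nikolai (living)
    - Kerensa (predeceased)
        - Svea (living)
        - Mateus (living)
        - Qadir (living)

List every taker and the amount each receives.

Sorcha: €1,820,000; Jana: €1,820,000; Noor: €1,820,000; Gita: €520,000; Soraya: €520,000; Cassia: €520,000; Nikolai: €520,000; Svea: €520,000; Mateus: €520,000; Qadir: €520,000

Sorcha takes one-fifth of €9,100,000 = €1,820,000. The remaining €7,280,000 passes to the descendants.
The descendants' portion (€7,280,000) is divided at the children's generation into 4 shares of €1,820,000. Jana and Noor each take €1,820,000. The 2 shares of the deceased (Xiomara and Kerensa) are combined into a pool of €3,640,000.
That pool (€3,640,000) is divided at the grandchildren's generation equally among Gita, Soraya, Cassia, Nikolai, Svea, Mateus, and Qadir: €520,000 each.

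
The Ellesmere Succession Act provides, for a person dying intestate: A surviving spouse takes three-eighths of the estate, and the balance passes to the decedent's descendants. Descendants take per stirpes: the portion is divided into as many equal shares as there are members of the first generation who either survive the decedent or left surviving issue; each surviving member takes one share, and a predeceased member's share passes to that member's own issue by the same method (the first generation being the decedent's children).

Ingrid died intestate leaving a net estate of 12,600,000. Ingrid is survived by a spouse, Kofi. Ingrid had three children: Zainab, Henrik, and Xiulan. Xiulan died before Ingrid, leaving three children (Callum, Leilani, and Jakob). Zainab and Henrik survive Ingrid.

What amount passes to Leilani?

Kofi takes three-eighths of 12,600,000 = 4,725,000. The remaining 7,875,000 passes to the descendants.
The descendants' portion (7,875,000) is divided into 3 shares of 2,625,000: Zainab and Henrik each take 2,625,000; Xiulan's 2,625,000 share passes to Xiulan's issue.
Xiulan's share (2,625,000) is divided into 3 shares of 875,000: Callum, Leilani, and Jakob each take 875,000.

Leilani receives 875,000.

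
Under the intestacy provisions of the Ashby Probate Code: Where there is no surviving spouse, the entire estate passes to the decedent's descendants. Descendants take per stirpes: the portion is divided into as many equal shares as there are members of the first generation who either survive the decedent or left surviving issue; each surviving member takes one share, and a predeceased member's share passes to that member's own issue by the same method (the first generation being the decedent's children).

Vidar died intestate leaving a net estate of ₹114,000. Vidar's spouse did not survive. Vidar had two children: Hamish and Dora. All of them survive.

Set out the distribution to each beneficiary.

Hamish: ₹57,000; Dora: ₹57,000

The entire ₹114,000 passes to the descendants.
That amount (₹114,000) is divided into 2 shares of ₹57,000: Hamish and Dora each take ₹57,000.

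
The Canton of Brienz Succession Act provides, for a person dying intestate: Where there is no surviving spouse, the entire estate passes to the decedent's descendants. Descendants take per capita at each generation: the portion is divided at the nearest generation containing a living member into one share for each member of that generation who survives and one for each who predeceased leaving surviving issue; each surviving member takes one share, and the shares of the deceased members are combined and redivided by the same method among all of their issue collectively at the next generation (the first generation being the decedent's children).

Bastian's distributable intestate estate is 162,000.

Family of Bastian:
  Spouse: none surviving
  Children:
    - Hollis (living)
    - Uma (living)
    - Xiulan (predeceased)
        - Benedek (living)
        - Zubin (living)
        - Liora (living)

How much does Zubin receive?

Zubin receives 18,000.

The entire 162,000 passes to the descendants.
That amount (162,000) is divided at the children's generation into 3 shares of 54,000. Hollis and Uma each take 54,000. The remaining share for the deceased Xiulan (54,000) is carried to the next generation.
That pool (54,000) is divided at the grandchildren's generation equally among Benedek, Zubin, and Liora: 18,000 each.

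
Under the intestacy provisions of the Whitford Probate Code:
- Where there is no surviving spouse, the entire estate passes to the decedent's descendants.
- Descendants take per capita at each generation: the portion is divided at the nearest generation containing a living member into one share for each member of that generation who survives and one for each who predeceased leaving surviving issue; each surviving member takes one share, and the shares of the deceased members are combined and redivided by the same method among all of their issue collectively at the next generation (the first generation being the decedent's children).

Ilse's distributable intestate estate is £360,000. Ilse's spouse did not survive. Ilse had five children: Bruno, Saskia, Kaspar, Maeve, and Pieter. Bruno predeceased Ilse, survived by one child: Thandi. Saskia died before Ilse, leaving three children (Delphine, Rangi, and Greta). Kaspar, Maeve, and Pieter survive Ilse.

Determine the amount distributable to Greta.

Greta receives £36,000.

The entire £360,000 passes to the descendants.
That amount (£360,000) is divided at the children's generation into 5 shares of £72,000. Kaspar, Maeve, and Pieter each take £72,000. The 2 shares of the deceased (Bruno and Saskia) are combined into a pool of £144,000.
That pool (£144,000) is divided at the grandchildren's generation equally among Thandi, Delphine, Rangi, and Greta: £36,000 each.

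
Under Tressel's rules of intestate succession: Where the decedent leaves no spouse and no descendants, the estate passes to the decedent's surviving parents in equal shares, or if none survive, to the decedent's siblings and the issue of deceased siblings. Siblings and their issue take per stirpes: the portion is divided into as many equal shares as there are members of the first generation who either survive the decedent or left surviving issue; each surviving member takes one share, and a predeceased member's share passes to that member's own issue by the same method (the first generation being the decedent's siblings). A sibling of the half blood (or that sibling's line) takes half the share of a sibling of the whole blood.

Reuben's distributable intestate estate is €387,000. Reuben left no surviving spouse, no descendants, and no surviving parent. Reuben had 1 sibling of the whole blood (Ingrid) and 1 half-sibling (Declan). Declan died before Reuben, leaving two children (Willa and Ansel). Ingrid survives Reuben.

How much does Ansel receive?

The entire €387,000 passes to the siblings and their issue.
Counting each half-blood sibling's line as half a unit, there are 3/2 units in €387,000, so one unit is €258,000. Whole-blood lines (Ingrid) take €258,000 each; half-blood lines (Declan) take €129,000 each.
Declan's share (€129,000) is divided into 2 shares of €64,500: Willa and Ansel each take €64,500.

Ansel receives €64,500.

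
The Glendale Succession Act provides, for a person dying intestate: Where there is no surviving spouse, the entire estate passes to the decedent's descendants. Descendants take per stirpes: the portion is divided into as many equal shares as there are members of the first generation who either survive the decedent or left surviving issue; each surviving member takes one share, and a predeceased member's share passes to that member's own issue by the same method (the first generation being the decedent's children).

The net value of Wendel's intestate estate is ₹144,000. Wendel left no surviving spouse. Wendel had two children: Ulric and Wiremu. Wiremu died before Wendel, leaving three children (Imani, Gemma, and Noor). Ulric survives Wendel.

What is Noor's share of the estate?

Noor receives ₹24,000.

The entire ₹144,000 passes to the descendants.
That amount (₹144,000) is divided into 2 shares of ₹72,000: Ulric takes ₹72,000; Wiremu's ₹72,000 share passes to Wiremu's issue.
Wiremu's share (₹72,000) is divided into 3 shares of ₹24,000: Imani, Gemma, and Noor each take ₹24,000.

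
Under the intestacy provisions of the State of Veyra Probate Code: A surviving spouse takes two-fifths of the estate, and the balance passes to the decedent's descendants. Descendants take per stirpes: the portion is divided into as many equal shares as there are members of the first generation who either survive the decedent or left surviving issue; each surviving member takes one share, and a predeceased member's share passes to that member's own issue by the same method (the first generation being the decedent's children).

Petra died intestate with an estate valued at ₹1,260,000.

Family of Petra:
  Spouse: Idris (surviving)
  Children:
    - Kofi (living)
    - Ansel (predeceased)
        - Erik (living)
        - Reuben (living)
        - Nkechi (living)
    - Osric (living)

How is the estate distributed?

Idris takes two-fifths of ₹1,260,000 = ₹504,000. The remaining ₹756,000 passes to the descendants.
The descendants' portion (₹756,000) is divided into 3 shares of ₹252,000: Kofi and Osric each take ₹252,000; Ansel's ₹252,000 share passes to Ansel's issue.
Ansel's share (₹252,000) is divided into 3 shares of ₹84,000: Erik, Reuben, and Nkechi each take ₹84,000.

Idris: ₹504,000; Kofi: ₹252,000; Erik: ₹84,000; Reuben: ₹84,000; Nkechi: ₹84,000; Osric: ₹252,000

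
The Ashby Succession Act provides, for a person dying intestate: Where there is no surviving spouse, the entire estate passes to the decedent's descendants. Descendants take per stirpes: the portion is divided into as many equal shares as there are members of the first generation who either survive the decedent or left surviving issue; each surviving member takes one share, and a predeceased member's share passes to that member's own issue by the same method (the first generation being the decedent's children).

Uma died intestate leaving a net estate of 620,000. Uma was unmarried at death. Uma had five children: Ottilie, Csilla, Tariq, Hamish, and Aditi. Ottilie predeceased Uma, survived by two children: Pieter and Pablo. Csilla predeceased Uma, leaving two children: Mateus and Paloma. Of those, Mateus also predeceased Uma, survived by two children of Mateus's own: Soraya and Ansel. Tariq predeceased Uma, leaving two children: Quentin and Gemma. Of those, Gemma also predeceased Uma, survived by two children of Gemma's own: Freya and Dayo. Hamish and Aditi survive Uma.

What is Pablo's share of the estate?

The entire 620,000 passes to the descendants.
That amount (620,000) is divided into 5 shares of 124,000: Hamish and Aditi each take 124,000; Ottilie's 124,000 share passes to Ottilie's issue; Csilla's 124,000 share passes to Csilla's issue; Tariq's 124,000 share passes to Tariq's issue.
Ottilie's share (124,000) is divided into 2 shares of 62,000: Pieter and Pablo each take 62,000.
Csilla's share (124,000) is divided into 2 shares of 62,000: Paloma takes 62,000; Mateus's 62,000 share passes to Mateus's issue.
Mateus's share (62,000) is divided into 2 shares of 31,000: Soraya and Ansel each take 31,000.
Tariq's share (124,000) is divided into 2 shares of 62,000: Quentin takes 62,000; Gemma's 62,000 share passes to Gemma's issue.
Gemma's share (62,000) is divided into 2 shares of 31,000: Freya and Dayo each take 31,000.

Pablo receives 62,000.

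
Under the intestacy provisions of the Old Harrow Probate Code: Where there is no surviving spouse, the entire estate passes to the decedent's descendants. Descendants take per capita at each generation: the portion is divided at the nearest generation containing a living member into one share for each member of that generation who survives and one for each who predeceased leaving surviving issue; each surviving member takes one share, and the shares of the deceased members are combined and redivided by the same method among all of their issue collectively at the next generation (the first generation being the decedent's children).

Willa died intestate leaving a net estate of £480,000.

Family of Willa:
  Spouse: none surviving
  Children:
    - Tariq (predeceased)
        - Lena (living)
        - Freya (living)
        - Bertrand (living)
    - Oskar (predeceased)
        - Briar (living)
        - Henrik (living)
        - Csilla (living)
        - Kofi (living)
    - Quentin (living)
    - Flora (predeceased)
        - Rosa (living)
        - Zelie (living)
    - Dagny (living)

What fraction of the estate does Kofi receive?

The entire £480,000 passes to the descendants.
That amount (£480,000) is divided at the children's generation into 5 shares of £96,000. Quentin and Dagny each take £96,000. The 3 shares of the deceased (Tariq, Oskar, and Flora) are combined into a pool of £288,000.
That pool (£288,000) is divided at the grandchildren's generation equally among Lena, Freya, Bertrand, Briar, Henrik, Csilla, Kofi, Rosa, and Zelie: £32,000 each.

Kofi receives 1/15 of the estate.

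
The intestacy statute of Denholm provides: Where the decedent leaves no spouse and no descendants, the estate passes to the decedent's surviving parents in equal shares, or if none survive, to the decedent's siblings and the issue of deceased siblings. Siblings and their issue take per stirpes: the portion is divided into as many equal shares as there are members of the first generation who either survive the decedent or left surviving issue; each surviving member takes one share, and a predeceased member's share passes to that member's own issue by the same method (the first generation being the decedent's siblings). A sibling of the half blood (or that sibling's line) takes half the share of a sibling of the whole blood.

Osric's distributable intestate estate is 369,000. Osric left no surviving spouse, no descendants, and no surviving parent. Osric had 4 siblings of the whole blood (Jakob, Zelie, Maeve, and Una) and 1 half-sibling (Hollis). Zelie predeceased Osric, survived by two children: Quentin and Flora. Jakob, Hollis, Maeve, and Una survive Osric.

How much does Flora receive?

The entire 369,000 passes to the siblings and their issue.
Counting each half-blood sibling's line as half a unit, there are 9/2 units in 369,000, so one unit is 82,000. Whole-blood lines (Jakob, Zelie, Maeve, and Una) take 82,000 each; half-blood lines (Hollis) take 41,000 each.
Zelie's share (82,000) is divided into 2 shares of 41,000: Quentin and Flora each take 41,000.

Flora receives 41,000.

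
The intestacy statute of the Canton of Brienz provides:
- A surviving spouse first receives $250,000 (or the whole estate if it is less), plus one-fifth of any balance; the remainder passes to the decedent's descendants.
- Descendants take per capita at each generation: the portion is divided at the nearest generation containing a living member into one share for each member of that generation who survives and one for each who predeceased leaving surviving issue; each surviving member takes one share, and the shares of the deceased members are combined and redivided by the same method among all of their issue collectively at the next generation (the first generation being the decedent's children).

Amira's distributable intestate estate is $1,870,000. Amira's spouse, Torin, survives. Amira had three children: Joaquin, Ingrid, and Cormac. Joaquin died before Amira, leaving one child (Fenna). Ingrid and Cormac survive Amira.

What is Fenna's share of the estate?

Fenna receives $432,000.

Torin first takes $250,000, leaving a balance of $1,620,000. Torin then takes one-fifth of the balance ($324,000), for a total of $574,000. The remaining $1,296,000 passes to the descendants.
The descendants' portion ($1,296,000) is divided at the children's generation into 3 shares of $432,000. Ingrid and Cormac each take $432,000. The remaining share for the deceased Joaquin ($432,000) is carried to the next generation.
That pool ($432,000) passes entirely to Fenna, the sole taker at the grandchildren's generation.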